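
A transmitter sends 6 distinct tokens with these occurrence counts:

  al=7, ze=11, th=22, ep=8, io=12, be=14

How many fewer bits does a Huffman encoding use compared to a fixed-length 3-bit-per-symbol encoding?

36

Fixed-length: 3 bits × 74 symbols = 222 bits.
Huffman merges:
al(7) + ep(8) → 15
ze(11) + io(12) → 23
be(14) + 15 → 29
th(22) + 23 → 45
29 + 45 → 74
Huffman total = 15 + 23 + 29 + 45 + 74 = 186 bits.
Saving = 222 − 186 = 36 bits.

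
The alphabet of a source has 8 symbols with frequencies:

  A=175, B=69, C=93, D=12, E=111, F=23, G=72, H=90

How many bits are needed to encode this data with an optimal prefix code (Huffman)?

1788

Build the Huffman tree bottom-up:
D(12) + F(23) → 35
35 + B(69) → 104
G(72) + H(90) → 162
C(93) + 104 → 197
E(111) + 162 → 273
A(175) + 197 → 372
273 + 372 → 645
The encoded length is the sum of every internal node's weight: 35 + 104 + 162 + 197 + 273 + 372 + 645 = 1788 bits.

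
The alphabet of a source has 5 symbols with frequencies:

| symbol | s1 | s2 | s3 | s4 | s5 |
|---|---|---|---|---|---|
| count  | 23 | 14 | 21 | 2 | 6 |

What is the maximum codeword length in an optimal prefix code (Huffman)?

Merge the two lowest-weight nodes at each step:
combine s4(2), s5(6) → 8
combine 8, s2(14) → 22
combine s3(21), 22 → 43
combine s1(23), 43 → 66
The rarest symbols sit at the bottom; the longest codeword is 4 bits.

4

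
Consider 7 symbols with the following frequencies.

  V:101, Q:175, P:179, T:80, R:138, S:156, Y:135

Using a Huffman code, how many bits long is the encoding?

Greedily combine the two least-frequent nodes:
combine T(80), V(101) → 181
combine Y(135), R(138) → 273
combine S(156), Q(175) → 331
combine P(179), 181 → 360
combine 273, 331 → 604
combine 360, 604 → 964
Total encoded bits = sum of merged weights = 181 + 273 + 331 + 360 + 604 + 964 = 2713.

2713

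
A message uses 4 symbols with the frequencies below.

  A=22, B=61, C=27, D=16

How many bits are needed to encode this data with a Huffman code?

229

Greedily combine the two least-frequent nodes:
combine D(16), A(22) → 38
combine C(27), 38 → 65
combine B(61), 65 → 126
The encoded length is the sum of every internal node's weight: 38 + 65 + 126 = 229 bits.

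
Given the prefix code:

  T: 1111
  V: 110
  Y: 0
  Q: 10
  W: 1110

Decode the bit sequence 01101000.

YVQYY

Read left to right; each codeword is recognised as soon as it completes (prefix code):
  0→Y | 110→V | 10→Q | 0→Y | 0→Y
Decoded message: YVQYY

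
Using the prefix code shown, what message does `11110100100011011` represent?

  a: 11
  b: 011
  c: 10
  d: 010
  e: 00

aaddeab

Read left to right; each codeword is recognised as soon as it completes (prefix code):
  11→a | 11→a | 010→d | 010→d | 00→e | 11→a | 011→b
Decoded message: aaddeab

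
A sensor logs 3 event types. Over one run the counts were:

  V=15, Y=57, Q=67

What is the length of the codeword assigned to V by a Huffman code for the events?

2

Build the tree from the bottom:
V(15) + Y(57) → 72
Q(67) + 72 → 139
V sits 2 levels below the root, so its codeword is 2 bits.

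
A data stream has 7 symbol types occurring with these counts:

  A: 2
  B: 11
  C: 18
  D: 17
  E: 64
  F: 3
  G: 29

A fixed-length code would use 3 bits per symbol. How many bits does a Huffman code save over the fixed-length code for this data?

107

Fixed-length: 3 bits × 144 symbols = 432 bits.
Huffman merges:
merge A(2) and F(3): 5
merge 5 and B(11): 16
merge 16 and D(17): 33
merge C(18) and G(29): 47
merge 33 and 47: 80
merge E(64) and 80: 144
Huffman total = 5 + 16 + 33 + 47 + 80 + 144 = 325 bits.
Saving = 432 − 325 = 107 bits.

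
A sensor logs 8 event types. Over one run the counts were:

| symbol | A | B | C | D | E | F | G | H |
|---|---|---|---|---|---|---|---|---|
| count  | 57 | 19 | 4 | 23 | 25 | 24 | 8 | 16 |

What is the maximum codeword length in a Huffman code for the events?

Merge the two lowest-weight nodes at each step:
merge C(4) and G(8): 12
merge 12 and H(16): 28
merge B(19) and D(23): 42
merge F(24) and E(25): 49
merge 28 and 42: 70
merge 49 and A(57): 106
merge 70 and 106: 176
The first pair merged (C, G) ends up deepest, at depth 4.

4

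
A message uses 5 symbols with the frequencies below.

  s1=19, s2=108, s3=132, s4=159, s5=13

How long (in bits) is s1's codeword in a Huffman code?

Huffman merges, smallest pair first:
combine s5(13), s1(19) → 32
combine 32, s2(108) → 140
combine s3(132), 140 → 272
combine s4(159), 272 → 431
The subtree containing s1 is merged 4 times, so code length = 4.

4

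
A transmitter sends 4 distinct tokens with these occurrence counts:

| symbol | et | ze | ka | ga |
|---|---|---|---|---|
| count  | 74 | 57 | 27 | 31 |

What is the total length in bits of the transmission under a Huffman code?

362

Greedily combine the two least-frequent nodes:
ka(27) + ga(31) → 58
ze(57) + 58 → 115
et(74) + 115 → 189
The encoded length is the sum of every internal node's weight: 58 + 115 + 189 = 362 bits.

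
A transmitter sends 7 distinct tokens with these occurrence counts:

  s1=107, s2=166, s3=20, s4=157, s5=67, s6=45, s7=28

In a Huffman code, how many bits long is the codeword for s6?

4

Repeatedly merge the two smallest:
merge s3(20) and s7(28): 48
merge s6(45) and 48: 93
merge s5(67) and 93: 160
merge s1(107) and s4(157): 264
merge 160 and s2(166): 326
merge 264 and 326: 590
The subtree containing s6 is merged 4 times, so code length = 4.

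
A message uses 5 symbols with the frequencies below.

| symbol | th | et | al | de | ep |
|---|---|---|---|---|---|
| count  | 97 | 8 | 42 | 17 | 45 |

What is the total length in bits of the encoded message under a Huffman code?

413

Build the Huffman tree bottom-up:
et(8) + de(17) → 25
25 + al(42) → 67
ep(45) + 67 → 112
th(97) + 112 → 209
Total encoded bits = sum of merged weights = 25 + 67 + 112 + 209 = 413.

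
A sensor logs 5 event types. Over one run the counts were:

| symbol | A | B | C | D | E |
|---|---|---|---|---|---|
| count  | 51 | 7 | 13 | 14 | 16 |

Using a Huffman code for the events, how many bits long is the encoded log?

Greedily combine the two least-frequent nodes:
B(7) + C(13) → 20
D(14) + E(16) → 30
20 + 30 → 50
50 + A(51) → 101
Each symbol's bit-cost is frequency × depth; summing gives 201 bits (equivalently 20 + 30 + 50 + 101).

201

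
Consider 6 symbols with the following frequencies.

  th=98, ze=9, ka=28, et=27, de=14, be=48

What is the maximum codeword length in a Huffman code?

4

Merge the two lowest-weight nodes at each step:
merge ze(9) and de(14): 23
merge 23 and et(27): 50
merge ka(28) and be(48): 76
merge 50 and 76: 126
merge th(98) and 126: 224
The rarest symbols sit at the bottom; the longest codeword is 4 bits.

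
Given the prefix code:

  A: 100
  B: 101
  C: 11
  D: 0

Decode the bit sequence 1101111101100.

CDCCBA

Read left to right; each codeword is recognised as soon as it completes (prefix code):
  11→C | 0→D | 11→C | 11→C | 101→B | 100→A
Decoded message: CDCCBA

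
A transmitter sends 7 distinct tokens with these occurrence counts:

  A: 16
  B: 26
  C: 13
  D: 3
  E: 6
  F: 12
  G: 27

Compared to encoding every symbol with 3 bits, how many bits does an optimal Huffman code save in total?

44

Fixed-length: 3 bits × 103 symbols = 309 bits.
Huffman merges:
combine D(3), E(6) → 9
combine 9, F(12) → 21
combine C(13), A(16) → 29
combine 21, B(26) → 47
combine G(27), 29 → 56
combine 47, 56 → 103
Huffman total = 9 + 21 + 29 + 47 + 56 + 103 = 265 bits.
Saving = 309 − 265 = 44 bits.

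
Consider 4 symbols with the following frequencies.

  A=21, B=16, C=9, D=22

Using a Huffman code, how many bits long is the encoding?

Greedily combine the two least-frequent nodes:
C(9) + B(16) → 25
A(21) + D(22) → 43
25 + 43 → 68
The encoded length is the sum of every internal node's weight: 25 + 43 + 68 = 136 bits.

136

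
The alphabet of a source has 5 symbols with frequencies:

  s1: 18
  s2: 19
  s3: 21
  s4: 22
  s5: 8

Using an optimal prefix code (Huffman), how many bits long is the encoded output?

202

Merge the two smallest weights repeatedly:
combine s5(8), s1(18) → 26
combine s2(19), s3(21) → 40
combine s4(22), 26 → 48
combine 40, 48 → 88
The encoded length is the sum of every internal node's weight: 26 + 40 + 48 + 88 = 202 bits.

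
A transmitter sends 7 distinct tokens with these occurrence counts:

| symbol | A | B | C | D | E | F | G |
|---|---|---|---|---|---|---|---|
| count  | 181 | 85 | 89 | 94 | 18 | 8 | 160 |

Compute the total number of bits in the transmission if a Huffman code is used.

Build the Huffman tree bottom-up:
merge F(8) and E(18): 26
merge 26 and B(85): 111
merge C(89) and D(94): 183
merge 111 and G(160): 271
merge A(181) and 183: 364
merge 271 and 364: 635
The encoded length is the sum of every internal node's weight: 26 + 111 + 183 + 271 + 364 + 635 = 1590 bits.

1590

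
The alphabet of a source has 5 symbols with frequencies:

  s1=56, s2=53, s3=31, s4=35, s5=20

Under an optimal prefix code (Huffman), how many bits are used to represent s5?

3

Huffman merges, smallest pair first:
s5(20) + s3(31) → 51
s4(35) + 51 → 86
s2(53) + s1(56) → 109
86 + 109 → 195
s5 sits 3 levels below the root, so its codeword is 3 bits.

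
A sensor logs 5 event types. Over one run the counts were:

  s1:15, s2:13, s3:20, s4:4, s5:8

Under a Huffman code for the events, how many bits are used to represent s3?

2

Repeatedly merge the two smallest:
s4(4) + s5(8) → 12
12 + s2(13) → 25
s1(15) + s3(20) → 35
25 + 35 → 60
The subtree containing s3 is merged 2 times, so code length = 2.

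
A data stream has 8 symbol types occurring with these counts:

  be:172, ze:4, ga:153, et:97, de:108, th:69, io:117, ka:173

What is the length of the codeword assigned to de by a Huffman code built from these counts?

Huffman merges, smallest pair first:
ze(4) + th(69) → 73
73 + et(97) → 170
de(108) + io(117) → 225
ga(153) + 170 → 323
be(172) + ka(173) → 345
225 + 323 → 548
345 + 548 → 893
de's leaf is at depth 3, giving a 3-bit codeword.

3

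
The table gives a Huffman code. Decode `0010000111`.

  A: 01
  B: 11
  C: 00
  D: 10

CDCAB

Read left to right; each codeword is recognised as soon as it completes (prefix code):
  00→C | 10→D | 00→C | 01→A | 11→B
Decoded message: CDCAB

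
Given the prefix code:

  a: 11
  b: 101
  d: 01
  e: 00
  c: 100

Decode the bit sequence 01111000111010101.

dacdaddd

Read left to right; each codeword is recognised as soon as it completes (prefix code):
  01→d | 11→a | 100→c | 01→d | 11→a | 01→d | 01→d | 01→d
Decoded message: dacdaddd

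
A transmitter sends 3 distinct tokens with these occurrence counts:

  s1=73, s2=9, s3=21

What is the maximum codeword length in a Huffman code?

Merge the two lowest-weight nodes at each step:
combine s2(9), s3(21) → 30
combine 30, s1(73) → 103
The rarest symbols sit at the bottom; the longest codeword is 2 bits.

2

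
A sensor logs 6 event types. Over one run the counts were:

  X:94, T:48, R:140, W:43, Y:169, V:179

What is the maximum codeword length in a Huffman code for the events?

Merge the two lowest-weight nodes at each step:
combine W(43), T(48) → 91
combine 91, X(94) → 185
combine R(140), Y(169) → 309
combine V(179), 185 → 364
combine 309, 364 → 673
The rarest symbols sit at the bottom; the longest codeword is 4 bits.

4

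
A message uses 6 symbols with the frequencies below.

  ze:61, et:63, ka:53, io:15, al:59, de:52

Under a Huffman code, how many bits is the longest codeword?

Merge the two lowest-weight nodes at each step:
combine io(15), de(52) → 67
combine ka(53), al(59) → 112
combine ze(61), et(63) → 124
combine 67, 112 → 179
combine 124, 179 → 303
The first pair merged (io, de) ends up deepest, at depth 3.

3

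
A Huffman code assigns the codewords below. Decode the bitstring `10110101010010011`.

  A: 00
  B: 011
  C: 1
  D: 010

Read left to right; each codeword is recognised as soon as it completes (prefix code):
  1→C | 011→B | 010→D | 1→C | 010→D | 010→D | 011→B
Decoded message: CBDCDDB

CBDCDDB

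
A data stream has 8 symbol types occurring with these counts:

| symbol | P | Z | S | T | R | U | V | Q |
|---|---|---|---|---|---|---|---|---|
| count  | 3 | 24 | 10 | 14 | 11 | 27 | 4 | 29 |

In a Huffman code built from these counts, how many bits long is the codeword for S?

4

Huffman merges, smallest pair first:
merge P(3) and V(4): 7
merge 7 and S(10): 17
merge R(11) and T(14): 25
merge 17 and Z(24): 41
merge 25 and U(27): 52
merge Q(29) and 41: 70
merge 52 and 70: 122
The subtree containing S is merged 4 times, so code length = 4.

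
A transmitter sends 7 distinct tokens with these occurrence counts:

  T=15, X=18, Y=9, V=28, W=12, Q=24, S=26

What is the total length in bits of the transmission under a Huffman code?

363

Merge the two smallest weights repeatedly:
combine Y(9), W(12) → 21
combine T(15), X(18) → 33
combine 21, Q(24) → 45
combine S(26), V(28) → 54
combine 33, 45 → 78
combine 54, 78 → 132
The encoded length is the sum of every internal node's weight: 21 + 33 + 45 + 54 + 78 + 132 = 363 bits.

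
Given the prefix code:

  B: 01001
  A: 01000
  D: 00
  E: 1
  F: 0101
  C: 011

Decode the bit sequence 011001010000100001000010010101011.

CDEAAABFC

Read left to right; each codeword is recognised as soon as it completes (prefix code):
  011→C | 00→D | 1→E | 01000→A | 01000→A | 01000→A | 01001→B | 0101→F | 011→C
Decoded message: CDEAAABFC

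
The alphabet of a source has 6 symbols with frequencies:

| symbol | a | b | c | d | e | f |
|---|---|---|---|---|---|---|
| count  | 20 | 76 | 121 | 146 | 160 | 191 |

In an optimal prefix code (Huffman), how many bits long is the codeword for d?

Repeatedly merge the two smallest:
a(20) + b(76) → 96
96 + c(121) → 217
d(146) + e(160) → 306
f(191) + 217 → 408
306 + 408 → 714
The subtree containing d is merged 2 times, so code length = 2.

2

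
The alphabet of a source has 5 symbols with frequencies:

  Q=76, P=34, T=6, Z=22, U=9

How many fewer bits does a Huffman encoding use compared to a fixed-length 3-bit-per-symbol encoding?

Fixed-length: 3 bits × 147 symbols = 441 bits.
Huffman merges:
combine T(6), U(9) → 15
combine 15, Z(22) → 37
combine P(34), 37 → 71
combine 71, Q(76) → 147
Huffman total = 15 + 37 + 71 + 147 = 270 bits.
Saving = 441 − 270 = 171 bits.

171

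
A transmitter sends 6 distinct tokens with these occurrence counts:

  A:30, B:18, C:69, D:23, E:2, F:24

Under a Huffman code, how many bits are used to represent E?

4

Repeatedly merge the two smallest:
merge E(2) and B(18): 20
merge 20 and D(23): 43
merge F(24) and A(30): 54
merge 43 and 54: 97
merge C(69) and 97: 166
E sits 4 levels below the root, so its codeword is 4 bits.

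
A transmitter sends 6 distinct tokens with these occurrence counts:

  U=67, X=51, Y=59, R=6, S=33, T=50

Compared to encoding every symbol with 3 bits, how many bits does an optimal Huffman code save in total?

138

Fixed-length: 3 bits × 266 symbols = 798 bits.
Huffman merges:
R(6) + S(33) → 39
39 + T(50) → 89
X(51) + Y(59) → 110
U(67) + 89 → 156
110 + 156 → 266
Huffman total = 39 + 89 + 110 + 156 + 266 = 660 bits.
Saving = 798 − 660 = 138 bits.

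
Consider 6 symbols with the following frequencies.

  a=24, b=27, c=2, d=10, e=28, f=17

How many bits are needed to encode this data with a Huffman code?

Build the Huffman tree bottom-up:
combine c(2), d(10) → 12
combine 12, f(17) → 29
combine a(24), b(27) → 51
combine e(28), 29 → 57
combine 51, 57 → 108
Each symbol's bit-cost is frequency × depth; summing gives 257 bits (equivalently 12 + 29 + 51 + 57 + 108).

257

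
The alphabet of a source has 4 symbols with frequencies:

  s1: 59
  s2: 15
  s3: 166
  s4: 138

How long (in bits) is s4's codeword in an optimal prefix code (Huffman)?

2

Build the tree from the bottom:
merge s2(15) and s1(59): 74
merge 74 and s4(138): 212
merge s3(166) and 212: 378
s4 sits 2 levels below the root, so its codeword is 2 bits.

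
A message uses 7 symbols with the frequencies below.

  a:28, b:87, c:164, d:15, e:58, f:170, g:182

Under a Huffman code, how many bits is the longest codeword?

5

Merge the two lowest-weight nodes at each step:
combine d(15), a(28) → 43
combine 43, e(58) → 101
combine b(87), 101 → 188
combine c(164), f(170) → 334
combine g(182), 188 → 370
combine 334, 370 → 704
The rarest symbols sit at the bottom; the longest codeword is 5 bits.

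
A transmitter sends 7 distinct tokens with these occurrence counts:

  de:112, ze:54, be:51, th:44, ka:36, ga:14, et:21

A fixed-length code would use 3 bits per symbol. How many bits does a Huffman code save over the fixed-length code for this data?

131

Fixed-length: 3 bits × 332 symbols = 996 bits.
Huffman merges:
ga(14) + et(21) → 35
35 + ka(36) → 71
th(44) + be(51) → 95
ze(54) + 71 → 125
95 + de(112) → 207
125 + 207 → 332
Huffman total = 35 + 71 + 95 + 125 + 207 + 332 = 865 bits.
Saving = 996 − 865 = 131 bits.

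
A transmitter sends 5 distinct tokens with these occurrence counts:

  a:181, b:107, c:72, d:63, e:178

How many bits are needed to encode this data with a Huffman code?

Build the Huffman tree bottom-up:
combine d(63), c(72) → 135
combine b(107), 135 → 242
combine e(178), a(181) → 359
combine 242, 359 → 601
The encoded length is the sum of every internal node's weight: 135 + 242 + 359 + 601 = 1337 bits.

1337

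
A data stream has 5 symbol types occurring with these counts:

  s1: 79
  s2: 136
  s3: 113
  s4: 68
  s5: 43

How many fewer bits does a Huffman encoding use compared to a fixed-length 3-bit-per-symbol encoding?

328

Fixed-length: 3 bits × 439 symbols = 1317 bits.
Huffman merges:
combine s5(43), s4(68) → 111
combine s1(79), 111 → 190
combine s3(113), s2(136) → 249
combine 190, 249 → 439
Huffman total = 111 + 190 + 249 + 439 = 989 bits.
Saving = 1317 − 989 = 328 bits.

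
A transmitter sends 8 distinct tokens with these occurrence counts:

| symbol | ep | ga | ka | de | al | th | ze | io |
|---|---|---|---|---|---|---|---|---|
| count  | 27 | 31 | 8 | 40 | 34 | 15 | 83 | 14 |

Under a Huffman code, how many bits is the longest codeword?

5

Merge the two lowest-weight nodes at each step:
merge ka(8) and io(14): 22
merge th(15) and 22: 37
merge ep(27) and ga(31): 58
merge al(34) and 37: 71
merge de(40) and 58: 98
merge 71 and ze(83): 154
merge 98 and 154: 252
The first pair merged (ka, io) ends up deepest, at depth 5.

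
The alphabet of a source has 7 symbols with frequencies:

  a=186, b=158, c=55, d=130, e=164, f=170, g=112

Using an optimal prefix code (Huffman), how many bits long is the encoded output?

2736

Merge the two smallest weights repeatedly:
merge c(55) and g(112): 167
merge d(130) and b(158): 288
merge e(164) and 167: 331
merge f(170) and a(186): 356
merge 288 and 331: 619
merge 356 and 619: 975
Each symbol's bit-cost is frequency × depth; summing gives 2736 bits (equivalently 167 + 288 + 331 + 356 + 619 + 975).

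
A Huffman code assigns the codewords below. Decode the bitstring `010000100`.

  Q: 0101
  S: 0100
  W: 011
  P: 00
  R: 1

Read left to right; each codeword is recognised as soon as it completes (prefix code):
  0100→S | 00→P | 1→R | 00→P
Decoded message: SPRP

SPRP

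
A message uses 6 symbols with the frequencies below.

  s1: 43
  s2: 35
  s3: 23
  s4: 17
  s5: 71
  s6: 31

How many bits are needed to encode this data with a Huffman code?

Build the Huffman tree bottom-up:
s4(17) + s3(23) → 40
s6(31) + s2(35) → 66
40 + s1(43) → 83
66 + s5(71) → 137
83 + 137 → 220
Total encoded bits = sum of merged weights = 40 + 66 + 83 + 137 + 220 = 546.

546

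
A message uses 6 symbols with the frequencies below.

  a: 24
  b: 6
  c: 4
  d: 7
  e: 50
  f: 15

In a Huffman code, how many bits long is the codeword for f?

3

Build the tree from the bottom:
c(4) + b(6) → 10
d(7) + 10 → 17
f(15) + 17 → 32
a(24) + 32 → 56
e(50) + 56 → 106
f's leaf is at depth 3, giving a 3-bit codeword.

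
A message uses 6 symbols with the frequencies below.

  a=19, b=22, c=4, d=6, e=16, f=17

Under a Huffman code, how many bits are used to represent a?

2

Repeatedly merge the two smallest:
c(4) + d(6) → 10
10 + e(16) → 26
f(17) + a(19) → 36
b(22) + 26 → 48
36 + 48 → 84
a's leaf is at depth 2, giving a 2-bit codeword.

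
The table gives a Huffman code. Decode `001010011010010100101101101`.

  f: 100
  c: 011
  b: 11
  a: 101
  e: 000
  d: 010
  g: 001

gdcddfaaa

Read left to right; each codeword is recognised as soon as it completes (prefix code):
  001→g | 010→d | 011→c | 010→d | 010→d | 100→f | 101→a | 101→a | 101→a
Decoded message: gdcddfaaa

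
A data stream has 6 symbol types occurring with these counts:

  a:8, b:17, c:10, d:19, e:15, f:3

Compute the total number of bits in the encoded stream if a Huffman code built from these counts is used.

Merge the two smallest weights repeatedly:
f(3) + a(8) → 11
c(10) + 11 → 21
e(15) + b(17) → 32
d(19) + 21 → 40
32 + 40 → 72
Each symbol's bit-cost is frequency × depth; summing gives 176 bits (equivalently 11 + 21 + 32 + 40 + 72).

176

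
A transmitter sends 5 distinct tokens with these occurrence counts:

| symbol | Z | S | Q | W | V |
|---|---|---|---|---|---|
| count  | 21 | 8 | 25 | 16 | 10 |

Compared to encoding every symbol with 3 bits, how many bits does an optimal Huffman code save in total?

62

Fixed-length: 3 bits × 80 symbols = 240 bits.
Huffman merges:
S(8) + V(10) → 18
W(16) + 18 → 34
Z(21) + Q(25) → 46
34 + 46 → 80
Huffman total = 18 + 34 + 46 + 80 = 178 bits.
Saving = 240 − 178 = 62 bits.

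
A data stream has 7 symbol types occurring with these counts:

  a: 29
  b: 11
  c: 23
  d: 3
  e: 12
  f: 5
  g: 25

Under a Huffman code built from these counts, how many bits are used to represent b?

4

Huffman merges, smallest pair first:
combine d(3), f(5) → 8
combine 8, b(11) → 19
combine e(12), 19 → 31
combine c(23), g(25) → 48
combine a(29), 31 → 60
combine 48, 60 → 108
b's leaf is at depth 4, giving a 4-bit codeword.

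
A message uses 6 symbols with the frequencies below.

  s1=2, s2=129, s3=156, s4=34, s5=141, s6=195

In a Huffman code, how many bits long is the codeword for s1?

4

Huffman merges, smallest pair first:
combine s1(2), s4(34) → 36
combine 36, s2(129) → 165
combine s5(141), s3(156) → 297
combine 165, s6(195) → 360
combine 297, 360 → 657
The subtree containing s1 is merged 4 times, so code length = 4.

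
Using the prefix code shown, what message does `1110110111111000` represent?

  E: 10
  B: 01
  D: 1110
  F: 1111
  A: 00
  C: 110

DCFCA

Read left to right; each codeword is recognised as soon as it completes (prefix code):
  1110→D | 110→C | 1111→F | 110→C | 00→A
Decoded message: DCFCA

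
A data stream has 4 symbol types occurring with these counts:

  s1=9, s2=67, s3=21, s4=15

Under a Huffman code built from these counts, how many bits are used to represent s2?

1

Build the tree from the bottom:
combine s1(9), s4(15) → 24
combine s3(21), 24 → 45
combine 45, s2(67) → 112
s2 is a child of the root — depth 1, so its codeword is a single bit.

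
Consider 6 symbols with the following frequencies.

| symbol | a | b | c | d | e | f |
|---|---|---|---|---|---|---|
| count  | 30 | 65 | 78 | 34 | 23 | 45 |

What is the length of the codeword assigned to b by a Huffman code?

Repeatedly merge the two smallest:
combine e(23), a(30) → 53
combine d(34), f(45) → 79
combine 53, b(65) → 118
combine c(78), 79 → 157
combine 118, 157 → 275
b's leaf is at depth 2, giving a 2-bit codeword.

2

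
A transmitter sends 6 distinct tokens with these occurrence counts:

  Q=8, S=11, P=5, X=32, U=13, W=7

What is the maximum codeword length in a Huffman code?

Merge the two lowest-weight nodes at each step:
combine P(5), W(7) → 12
combine Q(8), S(11) → 19
combine 12, U(13) → 25
combine 19, 25 → 44
combine X(32), 44 → 76
The rarest symbols sit at the bottom; the longest codeword is 4 bits.

4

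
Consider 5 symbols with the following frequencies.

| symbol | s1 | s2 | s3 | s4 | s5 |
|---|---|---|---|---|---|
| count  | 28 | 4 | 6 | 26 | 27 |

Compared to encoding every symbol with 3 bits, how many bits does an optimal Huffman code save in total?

81

Fixed-length: 3 bits × 91 symbols = 273 bits.
Huffman merges:
s2(4) + s3(6) → 10
10 + s4(26) → 36
s5(27) + s1(28) → 55
36 + 55 → 91
Huffman total = 10 + 36 + 55 + 91 = 192 bits.
Saving = 273 − 192 = 81 bits.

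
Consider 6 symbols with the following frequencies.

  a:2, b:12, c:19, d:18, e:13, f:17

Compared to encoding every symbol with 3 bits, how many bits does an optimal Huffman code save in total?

40

Fixed-length: 3 bits × 81 symbols = 243 bits.
Huffman merges:
a(2) + b(12) → 14
e(13) + 14 → 27
f(17) + d(18) → 35
c(19) + 27 → 46
35 + 46 → 81
Huffman total = 14 + 27 + 35 + 46 + 81 = 203 bits.
Saving = 243 − 203 = 40 bits.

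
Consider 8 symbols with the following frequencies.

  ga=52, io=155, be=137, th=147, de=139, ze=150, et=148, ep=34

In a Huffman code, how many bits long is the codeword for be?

3

Huffman merges, smallest pair first:
combine ep(34), ga(52) → 86
combine 86, be(137) → 223
combine de(139), th(147) → 286
combine et(148), ze(150) → 298
combine io(155), 223 → 378
combine 286, 298 → 584
combine 378, 584 → 962
The subtree containing be is merged 3 times, so code length = 3.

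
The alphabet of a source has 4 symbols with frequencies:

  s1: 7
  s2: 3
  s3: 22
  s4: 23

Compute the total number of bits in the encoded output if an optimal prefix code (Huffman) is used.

Greedily combine the two least-frequent nodes:
s2(3) + s1(7) → 10
10 + s3(22) → 32
s4(23) + 32 → 55
Total encoded bits = sum of merged weights = 10 + 32 + 55 = 97.

97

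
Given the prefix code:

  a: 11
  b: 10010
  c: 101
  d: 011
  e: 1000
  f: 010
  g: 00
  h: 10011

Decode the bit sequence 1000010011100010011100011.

Read left to right; each codeword is recognised as soon as it completes (prefix code):
  1000→e | 010→f | 011→d | 1000→e | 10011→h | 1000→e | 11→a
Decoded message: efdehea

efdehea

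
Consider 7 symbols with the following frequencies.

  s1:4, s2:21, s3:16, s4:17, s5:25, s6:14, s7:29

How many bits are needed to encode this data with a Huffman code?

342

Merge the two smallest weights repeatedly:
s1(4) + s6(14) → 18
s3(16) + s4(17) → 33
18 + s2(21) → 39
s5(25) + s7(29) → 54
33 + 39 → 72
54 + 72 → 126
Total encoded bits = sum of merged weights = 18 + 33 + 39 + 54 + 72 + 126 = 342.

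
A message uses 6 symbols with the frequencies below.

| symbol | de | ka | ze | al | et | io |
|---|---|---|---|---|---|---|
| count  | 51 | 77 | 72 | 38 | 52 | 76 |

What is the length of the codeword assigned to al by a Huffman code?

Huffman merges, smallest pair first:
merge al(38) and de(51): 89
merge et(52) and ze(72): 124
merge io(76) and ka(77): 153
merge 89 and 124: 213
merge 153 and 213: 366
al's leaf is at depth 3, giving a 3-bit codeword.

3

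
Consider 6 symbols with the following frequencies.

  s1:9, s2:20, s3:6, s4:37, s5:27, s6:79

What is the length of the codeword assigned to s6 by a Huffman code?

1

Build the tree from the bottom:
merge s3(6) and s1(9): 15
merge 15 and s2(20): 35
merge s5(27) and 35: 62
merge s4(37) and 62: 99
merge s6(79) and 99: 178
s6 is merged only at the final step, so code length = 1.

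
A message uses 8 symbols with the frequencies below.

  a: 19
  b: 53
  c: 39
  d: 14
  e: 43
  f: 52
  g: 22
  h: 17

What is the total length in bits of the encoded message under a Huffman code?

Build the Huffman tree bottom-up:
d(14) + h(17) → 31
a(19) + g(22) → 41
31 + c(39) → 70
41 + e(43) → 84
f(52) + b(53) → 105
70 + 84 → 154
105 + 154 → 259
The encoded length is the sum of every internal node's weight: 31 + 41 + 70 + 84 + 105 + 154 + 259 = 744 bits.

744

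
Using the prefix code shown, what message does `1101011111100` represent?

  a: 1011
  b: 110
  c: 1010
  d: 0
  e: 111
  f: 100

baef

Read left to right; each codeword is recognised as soon as it completes (prefix code):
  110→b | 1011→a | 111→e | 100→f
Decoded message: baef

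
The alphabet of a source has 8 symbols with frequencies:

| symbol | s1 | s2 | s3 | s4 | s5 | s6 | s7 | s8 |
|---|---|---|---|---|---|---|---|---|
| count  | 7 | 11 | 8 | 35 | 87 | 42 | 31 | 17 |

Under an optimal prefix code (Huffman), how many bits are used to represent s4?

3

Build the tree from the bottom:
merge s1(7) and s3(8): 15
merge s2(11) and 15: 26
merge s8(17) and 26: 43
merge s7(31) and s4(35): 66
merge s6(42) and 43: 85
merge 66 and 85: 151
merge s5(87) and 151: 238
s4's leaf is at depth 3, giving a 3-bit codeword.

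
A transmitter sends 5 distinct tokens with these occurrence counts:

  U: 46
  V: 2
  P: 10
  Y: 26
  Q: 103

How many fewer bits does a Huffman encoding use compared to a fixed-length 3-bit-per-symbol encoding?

240

Fixed-length: 3 bits × 187 symbols = 561 bits.
Huffman merges:
V(2) + P(10) → 12
12 + Y(26) → 38
38 + U(46) → 84
84 + Q(103) → 187
Huffman total = 12 + 38 + 84 + 187 = 321 bits.
Saving = 561 − 321 = 240 bits.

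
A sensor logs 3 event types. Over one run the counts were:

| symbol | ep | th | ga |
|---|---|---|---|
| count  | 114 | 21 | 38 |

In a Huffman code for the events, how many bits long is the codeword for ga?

2

Huffman merges, smallest pair first:
merge th(21) and ga(38): 59
merge 59 and ep(114): 173
ga's leaf is at depth 2, giving a 2-bit codeword.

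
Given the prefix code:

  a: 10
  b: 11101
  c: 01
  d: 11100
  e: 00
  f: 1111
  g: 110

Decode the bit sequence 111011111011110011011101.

Read left to right; each codeword is recognised as soon as it completes (prefix code):
  11101→b | 1111→f | 01→c | 11100→d | 110→g | 11101→b
Decoded message: bfcdgb

bfcdgb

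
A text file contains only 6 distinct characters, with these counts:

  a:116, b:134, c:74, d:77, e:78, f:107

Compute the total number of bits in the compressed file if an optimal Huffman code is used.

1508

Build the Huffman tree bottom-up:
c(74) + d(77) → 151
e(78) + f(107) → 185
a(116) + b(134) → 250
151 + 185 → 336
250 + 336 → 586
Each symbol's bit-cost is frequency × depth; summing gives 1508 bits (equivalently 151 + 185 + 250 + 336 + 586).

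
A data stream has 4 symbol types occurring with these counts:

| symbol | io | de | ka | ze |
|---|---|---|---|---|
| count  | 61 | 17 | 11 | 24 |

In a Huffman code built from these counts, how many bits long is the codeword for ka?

3

Build the tree from the bottom:
merge ka(11) and de(17): 28
merge ze(24) and 28: 52
merge 52 and io(61): 113
ka sits 3 levels below the root, so its codeword is 3 bits.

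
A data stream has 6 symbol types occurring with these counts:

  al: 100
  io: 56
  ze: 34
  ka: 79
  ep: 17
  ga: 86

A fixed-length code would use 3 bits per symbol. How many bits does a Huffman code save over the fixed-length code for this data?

214

Fixed-length: 3 bits × 372 symbols = 1116 bits.
Huffman merges:
merge ep(17) and ze(34): 51
merge 51 and io(56): 107
merge ka(79) and ga(86): 165
merge al(100) and 107: 207
merge 165 and 207: 372
Huffman total = 51 + 107 + 165 + 207 + 372 = 902 bits.
Saving = 1116 − 902 = 214 bits.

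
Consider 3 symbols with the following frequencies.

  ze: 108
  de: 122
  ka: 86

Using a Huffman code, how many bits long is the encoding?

Build the Huffman tree bottom-up:
ka(86) + ze(108) → 194
de(122) + 194 → 316
Total encoded bits = sum of merged weights = 194 + 316 = 510.

510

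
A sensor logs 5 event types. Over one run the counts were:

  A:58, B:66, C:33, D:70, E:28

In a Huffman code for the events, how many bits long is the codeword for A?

2

Huffman merges, smallest pair first:
E(28) + C(33) → 61
A(58) + 61 → 119
B(66) + D(70) → 136
119 + 136 → 255
The subtree containing A is merged 2 times, so code length = 2.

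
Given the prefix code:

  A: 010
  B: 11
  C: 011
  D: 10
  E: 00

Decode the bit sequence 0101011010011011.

Read left to right; each codeword is recognised as soon as it completes (prefix code):
  010→A | 10→D | 11→B | 010→A | 011→C | 011→C
Decoded message: ADBACC

ADBACC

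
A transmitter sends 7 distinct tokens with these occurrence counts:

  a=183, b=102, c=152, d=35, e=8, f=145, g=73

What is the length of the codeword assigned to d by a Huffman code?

Repeatedly merge the two smallest:
merge e(8) and d(35): 43
merge 43 and g(73): 116
merge b(102) and 116: 218
merge f(145) and c(152): 297
merge a(183) and 218: 401
merge 297 and 401: 698
The subtree containing d is merged 5 times, so code length = 5.

5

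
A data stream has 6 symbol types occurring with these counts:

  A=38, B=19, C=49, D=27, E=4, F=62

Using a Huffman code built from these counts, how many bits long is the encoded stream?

Greedily combine the two least-frequent nodes:
combine E(4), B(19) → 23
combine 23, D(27) → 50
combine A(38), C(49) → 87
combine 50, F(62) → 112
combine 87, 112 → 199
The encoded length is the sum of every internal node's weight: 23 + 50 + 87 + 112 + 199 = 471 bits.

471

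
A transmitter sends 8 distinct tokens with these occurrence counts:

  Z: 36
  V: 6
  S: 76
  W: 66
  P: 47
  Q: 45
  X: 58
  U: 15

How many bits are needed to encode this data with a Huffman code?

983

Greedily combine the two least-frequent nodes:
merge V(6) and U(15): 21
merge 21 and Z(36): 57
merge Q(45) and P(47): 92
merge 57 and X(58): 115
merge W(66) and S(76): 142
merge 92 and 115: 207
merge 142 and 207: 349
Total encoded bits = sum of merged weights = 21 + 57 + 92 + 115 + 142 + 207 + 349 = 983.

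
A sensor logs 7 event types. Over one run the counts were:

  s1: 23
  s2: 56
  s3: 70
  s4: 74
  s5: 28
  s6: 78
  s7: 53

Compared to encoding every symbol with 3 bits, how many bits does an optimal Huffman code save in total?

Fixed-length: 3 bits × 382 symbols = 1146 bits.
Huffman merges:
s1(23) + s5(28) → 51
51 + s7(53) → 104
s2(56) + s3(70) → 126
s4(74) + s6(78) → 152
104 + 126 → 230
152 + 230 → 382
Huffman total = 51 + 104 + 126 + 152 + 230 + 382 = 1045 bits.
Saving = 1146 − 1045 = 101 bits.

101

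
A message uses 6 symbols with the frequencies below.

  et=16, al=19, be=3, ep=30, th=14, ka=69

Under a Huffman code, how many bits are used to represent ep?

3

Build the tree from the bottom:
merge be(3) and th(14): 17
merge et(16) and 17: 33
merge al(19) and ep(30): 49
merge 33 and 49: 82
merge ka(69) and 82: 151
ep's leaf is at depth 3, giving a 3-bit codeword.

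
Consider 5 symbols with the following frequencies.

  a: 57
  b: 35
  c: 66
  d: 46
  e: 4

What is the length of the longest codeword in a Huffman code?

Merge the two lowest-weight nodes at each step:
e(4) + b(35) → 39
39 + d(46) → 85
a(57) + c(66) → 123
85 + 123 → 208
Maximum depth reached is 3.

3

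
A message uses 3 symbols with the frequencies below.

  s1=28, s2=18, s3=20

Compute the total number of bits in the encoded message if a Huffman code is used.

104

Build the Huffman tree bottom-up:
combine s2(18), s3(20) → 38
combine s1(28), 38 → 66
Total encoded bits = sum of merged weights = 38 + 66 = 104.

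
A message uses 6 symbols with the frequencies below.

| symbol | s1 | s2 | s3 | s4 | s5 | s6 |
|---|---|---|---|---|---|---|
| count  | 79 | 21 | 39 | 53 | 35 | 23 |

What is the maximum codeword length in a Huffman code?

Merge the two lowest-weight nodes at each step:
s2(21) + s6(23) → 44
s5(35) + s3(39) → 74
44 + s4(53) → 97
74 + s1(79) → 153
97 + 153 → 250
The rarest symbols sit at the bottom; the longest codeword is 3 bits.

3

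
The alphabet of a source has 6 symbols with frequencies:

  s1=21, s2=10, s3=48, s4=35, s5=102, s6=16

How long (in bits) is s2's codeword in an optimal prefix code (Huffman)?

Repeatedly merge the two smallest:
combine s2(10), s6(16) → 26
combine s1(21), 26 → 47
combine s4(35), 47 → 82
combine s3(48), 82 → 130
combine s5(102), 130 → 232
s2 sits 5 levels below the root, so its codeword is 5 bits.

5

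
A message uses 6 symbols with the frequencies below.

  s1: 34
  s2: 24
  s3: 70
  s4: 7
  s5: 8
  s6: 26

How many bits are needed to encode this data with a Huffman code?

382

Greedily combine the two least-frequent nodes:
merge s4(7) and s5(8): 15
merge 15 and s2(24): 39
merge s6(26) and s1(34): 60
merge 39 and 60: 99
merge s3(70) and 99: 169
Each symbol's bit-cost is frequency × depth; summing gives 382 bits (equivalently 15 + 39 + 60 + 99 + 169).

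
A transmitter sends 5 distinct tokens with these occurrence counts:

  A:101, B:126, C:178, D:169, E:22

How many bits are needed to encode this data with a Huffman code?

1315

Build the Huffman tree bottom-up:
merge E(22) and A(101): 123
merge 123 and B(126): 249
merge D(169) and C(178): 347
merge 249 and 347: 596
Each symbol's bit-cost is frequency × depth; summing gives 1315 bits (equivalently 123 + 249 + 347 + 596).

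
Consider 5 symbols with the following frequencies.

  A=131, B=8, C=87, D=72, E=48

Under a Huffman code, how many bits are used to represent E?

4

Huffman merges, smallest pair first:
B(8) + E(48) → 56
56 + D(72) → 128
C(87) + 128 → 215
A(131) + 215 → 346
E sits 4 levels below the root, so its codeword is 4 bits.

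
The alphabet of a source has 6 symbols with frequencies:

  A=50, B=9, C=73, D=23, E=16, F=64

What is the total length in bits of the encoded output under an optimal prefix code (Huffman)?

Build the Huffman tree bottom-up:
merge B(9) and E(16): 25
merge D(23) and 25: 48
merge 48 and A(50): 98
merge F(64) and C(73): 137
merge 98 and 137: 235
The encoded length is the sum of every internal node's weight: 25 + 48 + 98 + 137 + 235 = 543 bits.

543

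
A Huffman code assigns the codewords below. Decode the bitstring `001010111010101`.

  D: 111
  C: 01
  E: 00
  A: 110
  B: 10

Read left to right; each codeword is recognised as soon as it completes (prefix code):
  00→E | 10→B | 10→B | 111→D | 01→C | 01→C | 01→C
Decoded message: EBBDCCC

EBBDCCC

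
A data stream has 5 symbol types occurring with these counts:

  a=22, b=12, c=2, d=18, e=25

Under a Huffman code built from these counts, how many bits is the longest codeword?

3

Merge the two lowest-weight nodes at each step:
c(2) + b(12) → 14
14 + d(18) → 32
a(22) + e(25) → 47
32 + 47 → 79
The rarest symbols sit at the bottom; the longest codeword is 3 bits.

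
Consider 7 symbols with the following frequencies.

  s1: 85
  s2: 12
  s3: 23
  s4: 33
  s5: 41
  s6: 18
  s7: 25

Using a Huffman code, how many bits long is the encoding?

615

Greedily combine the two least-frequent nodes:
merge s2(12) and s6(18): 30
merge s3(23) and s7(25): 48
merge 30 and s4(33): 63
merge s5(41) and 48: 89
merge 63 and s1(85): 148
merge 89 and 148: 237
Total encoded bits = sum of merged weights = 30 + 48 + 63 + 89 + 148 + 237 = 615.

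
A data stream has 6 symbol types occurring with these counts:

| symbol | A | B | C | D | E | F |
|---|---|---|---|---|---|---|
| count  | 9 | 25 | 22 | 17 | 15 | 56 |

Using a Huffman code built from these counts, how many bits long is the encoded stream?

344

Greedily combine the two least-frequent nodes:
combine A(9), E(15) → 24
combine D(17), C(22) → 39
combine 24, B(25) → 49
combine 39, 49 → 88
combine F(56), 88 → 144
The encoded length is the sum of every internal node's weight: 24 + 39 + 49 + 88 + 144 = 344 bits.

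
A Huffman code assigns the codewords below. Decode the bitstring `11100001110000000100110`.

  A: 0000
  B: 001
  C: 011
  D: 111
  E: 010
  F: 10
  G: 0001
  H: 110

Read left to right; each codeword is recognised as soon as it completes (prefix code):
  111→D | 0000→A | 111→D | 0000→A | 0001→G | 001→B | 10→F
Decoded message: DADAGBF

DADAGBF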